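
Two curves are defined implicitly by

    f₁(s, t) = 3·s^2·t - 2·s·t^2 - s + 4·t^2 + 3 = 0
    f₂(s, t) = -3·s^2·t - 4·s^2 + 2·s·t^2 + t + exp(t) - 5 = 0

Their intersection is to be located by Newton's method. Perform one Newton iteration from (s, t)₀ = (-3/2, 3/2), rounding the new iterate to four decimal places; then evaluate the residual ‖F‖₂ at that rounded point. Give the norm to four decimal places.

At (-3/2, 3/2): F = (30.3750, -24.893311).
Jacobian J = [[6·s·t - 2·t^2 - 1, 3·s^2 - 4·s·t + 8·t], [-6·s·t - 8·s + 2·t^2, -3·s^2 + 4·s·t + exp(t) + 1]].
At the point, J = [[-19.0000, 27.7500], [30.0000, -10.268311]] (det J = -637.402092).
Solving J·Δ = −F gives Δ = (0.5944, -0.6876).
Then the next iterate is (s, t)₁ = (-0.9056, 0.8124).
Re-evaluating at (-0.9056, 0.8124): F = (9.739731, -8.408892), so ‖F‖₂ = 12.8675.

12.8675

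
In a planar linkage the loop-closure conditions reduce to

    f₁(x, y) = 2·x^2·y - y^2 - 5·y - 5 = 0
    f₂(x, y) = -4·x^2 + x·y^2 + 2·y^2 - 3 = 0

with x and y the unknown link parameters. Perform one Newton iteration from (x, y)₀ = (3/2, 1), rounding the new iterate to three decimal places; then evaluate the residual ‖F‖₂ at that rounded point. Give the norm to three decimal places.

801.625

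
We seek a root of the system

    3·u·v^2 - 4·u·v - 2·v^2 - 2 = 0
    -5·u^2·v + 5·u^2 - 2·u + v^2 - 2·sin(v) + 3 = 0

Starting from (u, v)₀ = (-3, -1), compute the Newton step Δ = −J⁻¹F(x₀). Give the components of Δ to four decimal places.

At (-3, -1): F = (-25.0000, 101.682942).
Jacobian J = [[3·v^2 - 4·v, 6·u·v - 4·u - 4·v], [-10·u·v + 10·u - 2, -5·u^2 + 2·v - 2·cos(v)]].
At the point, J = [[7.0000, 34.0000], [-62.0000, -48.080605]] (det J = 1771.435768).
Solving J·Δ = −F gives Δ = (1.2731, 0.4732).

(1.2731, 0.4732)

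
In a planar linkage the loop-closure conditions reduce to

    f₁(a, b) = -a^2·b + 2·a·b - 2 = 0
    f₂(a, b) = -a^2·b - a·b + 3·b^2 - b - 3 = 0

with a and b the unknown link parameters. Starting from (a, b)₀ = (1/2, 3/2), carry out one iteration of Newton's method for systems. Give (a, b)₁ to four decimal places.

At (1/2, 3/2): F = (-0.8750, 1.1250).
Jacobian J = [[-2·a·b + 2·b, -a^2 + 2·a], [-2·a·b - b, -a^2 - a + 6·b - 1]].
At the point, J = [[1.5000, 0.7500], [-3.0000, 7.2500]] (det J = 13.1250).
Solving J·Δ = −F gives Δ = (0.5476, 0.0714).
Then the next iterate is (a, b)₁ = (1.0476, 1.5714).

(1.0476, 1.5714)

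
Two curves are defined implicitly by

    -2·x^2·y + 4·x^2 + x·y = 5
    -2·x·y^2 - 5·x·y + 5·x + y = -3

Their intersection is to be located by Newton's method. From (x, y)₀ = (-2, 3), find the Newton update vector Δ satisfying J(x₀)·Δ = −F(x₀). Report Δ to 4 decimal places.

At (-2, 3): F = (-19.0000, 62.0000).
Jacobian J = [[-4·x·y + 8·x + y, -2·x^2 + x], [-2·y^2 - 5·y + 5, -4·x·y - 5·x + 1]].
At the point, J = [[11.0000, -10.0000], [-28.0000, 35.0000]] (det J = 105.0000).
Solving J·Δ = −F gives Δ = (0.4286, -1.4286).

(0.4286, -1.4286)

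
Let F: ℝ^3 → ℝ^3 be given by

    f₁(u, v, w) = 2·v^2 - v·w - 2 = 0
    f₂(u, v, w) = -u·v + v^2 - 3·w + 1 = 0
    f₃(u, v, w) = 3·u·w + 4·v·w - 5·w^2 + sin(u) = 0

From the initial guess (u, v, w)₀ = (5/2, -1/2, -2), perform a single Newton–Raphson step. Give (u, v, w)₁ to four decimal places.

(16.5931, -0.3438, 3.0000)

At (5/2, -1/2, -2): F = (-2.5000, 8.5000, -30.401528).
Jacobian J = [[0, 4·v - w, -v], [-v, -u + 2·v, -3], [3·w + cos(u), 4·w, 3·u + 4·v - 10·w]].
At the point, J = [[0.0000, 0.0000, 0.5000], [0.5000, -3.5000, -3.0000], [-6.801144, -8.0000, 25.5000]] (det J = -13.902001).
Solving J·Δ = −F gives Δ = (14.0931, 0.1562, 5.0000).
Then the next iterate is (u, v, w)₁ = (16.5931, -0.3438, 3.0000).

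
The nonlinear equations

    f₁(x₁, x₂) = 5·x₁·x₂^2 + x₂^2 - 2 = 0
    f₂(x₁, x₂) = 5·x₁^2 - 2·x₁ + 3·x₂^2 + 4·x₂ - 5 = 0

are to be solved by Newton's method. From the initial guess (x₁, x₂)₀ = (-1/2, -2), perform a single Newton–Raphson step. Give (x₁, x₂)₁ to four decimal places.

At (-1/2, -2): F = (-8.0000, 1.2500).
Jacobian J = [[5·x₂^2, 10·x₁·x₂ + 2·x₂], [10·x₁ - 2, 6·x₂ + 4]].
At the point, J = [[20.0000, 6.0000], [-7.0000, -8.0000]] (det J = -118.0000).
Solving J·Δ = −F gives Δ = (0.4788, -0.2627).
Then the next iterate is (x₁, x₂)₁ = (-0.0212, -2.2627).

(-0.0212, -2.2627)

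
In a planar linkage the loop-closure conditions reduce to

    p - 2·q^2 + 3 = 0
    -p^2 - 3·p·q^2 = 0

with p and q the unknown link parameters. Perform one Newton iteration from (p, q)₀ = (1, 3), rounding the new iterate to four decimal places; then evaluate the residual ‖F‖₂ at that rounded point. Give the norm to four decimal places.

8.6703

At (1, 3): F = (-14.0000, -28.0000).
Jacobian J = [[1, -4·q], [-2·p - 3·q^2, -6·p·q]].
At the point, J = [[1.0000, -12.0000], [-29.0000, -18.0000]] (det J = -366.0000).
Solving J·Δ = −F gives Δ = (-0.2295, -1.1858).
Then the next iterate is (p, q)₁ = (0.7705, 1.8142).
Re-evaluating at (0.7705, 1.8142): F = (-2.812143, -8.201560), so ‖F‖₂ = 8.6703.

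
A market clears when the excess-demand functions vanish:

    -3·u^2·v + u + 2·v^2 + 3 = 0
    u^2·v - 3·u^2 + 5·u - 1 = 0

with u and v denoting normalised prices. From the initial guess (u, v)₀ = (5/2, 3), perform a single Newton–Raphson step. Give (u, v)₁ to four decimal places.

(1.9733, 1.5813)

At (5/2, 3): F = (-32.7500, 11.5000).
Jacobian J = [[-6·u·v + 1, -3·u^2 + 4·v], [2·u·v - 6·u + 5, u^2]].
At the point, J = [[-44.0000, -6.7500], [5.0000, 6.2500]] (det J = -241.2500).
Solving J·Δ = −F gives Δ = (-0.5267, -1.4187).
Then the next iterate is (u, v)₁ = (1.9733, 1.5813).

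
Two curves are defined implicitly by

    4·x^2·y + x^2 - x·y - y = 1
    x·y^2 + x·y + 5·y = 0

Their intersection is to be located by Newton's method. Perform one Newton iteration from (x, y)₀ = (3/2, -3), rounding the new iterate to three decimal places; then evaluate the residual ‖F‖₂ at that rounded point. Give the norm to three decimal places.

152.674

At (3/2, -3): F = (-18.250, -6.000).
Jacobian J = [[8·x·y + 2·x - y, 4·x^2 - x - 1], [y^2 + y, 2·x·y + x + 5]].
At the point, J = [[-30.000, 6.500], [6.000, -2.500]] (det J = 36.000).
Solving J·Δ = −F gives Δ = (-2.351, -8.042).
Then the next iterate is (x, y)₁ = (-0.851, -11.042).
Re-evaluating at (-0.851, -11.042): F = (-30.61705, -149.57208), so ‖F‖₂ = 152.674.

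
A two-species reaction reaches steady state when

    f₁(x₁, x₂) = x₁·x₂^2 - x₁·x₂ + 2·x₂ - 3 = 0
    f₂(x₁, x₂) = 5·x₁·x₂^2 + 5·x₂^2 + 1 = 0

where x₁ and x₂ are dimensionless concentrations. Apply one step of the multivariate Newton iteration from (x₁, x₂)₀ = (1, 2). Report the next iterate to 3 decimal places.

At (1, 2): F = (3.000, 41.000).
Jacobian J = [[x₂^2 - x₂, 2·x₁·x₂ - x₁ + 2], [5·x₂^2, 10·x₁·x₂ + 10·x₂]].
At the point, J = [[2.000, 5.000], [20.000, 40.000]] (det J = -20.000).
Solving J·Δ = −F gives Δ = (-4.250, 1.100).
Then the next iterate is (x₁, x₂)₁ = (-3.250, 3.100).

(-3.250, 3.100)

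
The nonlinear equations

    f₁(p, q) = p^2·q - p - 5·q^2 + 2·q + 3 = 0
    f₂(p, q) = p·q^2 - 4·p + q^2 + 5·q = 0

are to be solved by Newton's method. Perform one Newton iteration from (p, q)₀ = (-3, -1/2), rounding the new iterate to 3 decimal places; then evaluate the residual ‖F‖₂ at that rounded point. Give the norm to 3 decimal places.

At (-3, -1/2): F = (-0.750, 9.000).
Jacobian J = [[2·p·q - 1, p^2 - 10·q + 2], [q^2 - 4, 2·p·q + 2·q + 5]].
At the point, J = [[2.000, 16.000], [-3.750, 7.000]] (det J = 74.000).
Solving J·Δ = −F gives Δ = (2.017, -0.205).
Then the next iterate is (p, q)₁ = (-0.983, -0.705).
Re-evaluating at (-0.983, -0.705): F = (-0.59336, 0.41545), so ‖F‖₂ = 0.724.

0.724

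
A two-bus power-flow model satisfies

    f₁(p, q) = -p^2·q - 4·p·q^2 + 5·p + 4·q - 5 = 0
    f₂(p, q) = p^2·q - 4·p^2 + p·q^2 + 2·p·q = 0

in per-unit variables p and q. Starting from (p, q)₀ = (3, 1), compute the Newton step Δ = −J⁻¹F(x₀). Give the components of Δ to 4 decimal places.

At (3, 1): F = (-7.0000, -18.0000).
Jacobian J = [[-2·p·q - 4·q^2 + 5, -p^2 - 8·p·q + 4], [2·p·q - 8·p + q^2 + 2·q, p^2 + 2·p·q + 2·p]].
At the point, J = [[-5.0000, -29.0000], [-15.0000, 21.0000]] (det J = -540.0000).
Solving J·Δ = −F gives Δ = (-1.2389, -0.0278).

(-1.2389, -0.0278)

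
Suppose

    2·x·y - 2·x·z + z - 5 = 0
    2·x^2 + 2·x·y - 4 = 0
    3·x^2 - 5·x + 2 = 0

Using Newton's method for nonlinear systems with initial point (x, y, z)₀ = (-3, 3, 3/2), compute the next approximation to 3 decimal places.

(-1.087, 0.420, 0.255)

At (-3, 3, 3/2): F = (-12.500, -4.000, 44.000).
Jacobian J = [[2·y - 2·z, 2·x, -2·x + 1], [4·x + 2·y, 2·x, 0], [6·x - 5, 0, 0]].
At the point, J = [[3.000, -6.000, 7.000], [-6.000, -6.000, 0.000], [-23.000, 0.000, 0.000]] (det J = -966.000).
Solving J·Δ = −F gives Δ = (1.913, -2.580, -1.245).
Then the next iterate is (x, y, z)₁ = (-1.087, 0.420, 0.255).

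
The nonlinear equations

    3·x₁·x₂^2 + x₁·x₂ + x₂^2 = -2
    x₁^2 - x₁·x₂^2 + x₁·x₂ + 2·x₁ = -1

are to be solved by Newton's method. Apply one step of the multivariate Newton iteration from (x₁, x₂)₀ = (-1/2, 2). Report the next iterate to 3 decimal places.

(-0.588, 1.108)

At (-1/2, 2): F = (-1.000, 1.250).
Jacobian J = [[3·x₂^2 + x₂, 6·x₁·x₂ + x₁ + 2·x₂], [2·x₁ - x₂^2 + x₂ + 2, -2·x₁·x₂ + x₁]].
At the point, J = [[14.000, -2.500], [-1.000, 1.500]] (det J = 18.500).
Solving J·Δ = −F gives Δ = (-0.088, -0.892).
Then the next iterate is (x₁, x₂)₁ = (-0.588, 1.108).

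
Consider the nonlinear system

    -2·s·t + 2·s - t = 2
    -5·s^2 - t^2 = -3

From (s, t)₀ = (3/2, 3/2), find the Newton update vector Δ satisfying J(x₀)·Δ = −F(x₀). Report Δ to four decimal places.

(-0.4737, -1.1316)

At (3/2, 3/2): F = (-5.0000, -10.5000).
Jacobian J = [[-2·t + 2, -2·s - 1], [-10·s, -2·t]].
At the point, J = [[-1.0000, -4.0000], [-15.0000, -3.0000]] (det J = -57.0000).
Solving J·Δ = −F gives Δ = (-0.4737, -1.1316).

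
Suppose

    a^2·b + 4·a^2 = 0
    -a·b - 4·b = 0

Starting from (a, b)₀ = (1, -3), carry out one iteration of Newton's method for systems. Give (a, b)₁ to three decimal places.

At (1, -3): F = (1.000, 15.000).
Jacobian J = [[2·a·b + 8·a, a^2], [-b, -a - 4]].
At the point, J = [[2.000, 1.000], [3.000, -5.000]] (det J = -13.000).
Solving J·Δ = −F gives Δ = (-1.538, 2.077).
Then the next iterate is (a, b)₁ = (-0.538, -0.923).

(-0.538, -0.923)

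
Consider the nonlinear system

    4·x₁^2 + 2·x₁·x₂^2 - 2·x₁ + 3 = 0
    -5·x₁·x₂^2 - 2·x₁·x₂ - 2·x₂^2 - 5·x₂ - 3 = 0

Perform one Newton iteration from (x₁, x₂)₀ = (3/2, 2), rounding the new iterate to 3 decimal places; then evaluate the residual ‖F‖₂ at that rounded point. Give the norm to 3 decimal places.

At (3/2, 2): F = (21.000, -57.000).
Jacobian J = [[8·x₁ + 2·x₂^2 - 2, 4·x₁·x₂], [-5·x₂^2 - 2·x₂, -10·x₁·x₂ - 2·x₁ - 4·x₂ - 5]].
At the point, J = [[18.000, 12.000], [-24.000, -46.000]] (det J = -540.000).
Solving J·Δ = −F gives Δ = (-0.522, -0.967).
Then the next iterate is (x₁, x₂)₁ = (0.978, 1.033).
Re-evaluating at (0.978, 1.033): F = (6.95716, -17.53779), so ‖F‖₂ = 18.867.

18.867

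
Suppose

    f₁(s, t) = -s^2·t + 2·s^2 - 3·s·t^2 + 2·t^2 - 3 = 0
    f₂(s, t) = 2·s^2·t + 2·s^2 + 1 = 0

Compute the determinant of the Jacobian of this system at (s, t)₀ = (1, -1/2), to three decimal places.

J = [[-2·s·t + 4·s - 3·t^2, -s^2 - 6·s·t + 4·t], [4·s·t + 4·s, 2·s^2]].
At the point, J = [[4.250, 0.000], [2.000, 2.000]].
det J = 8.500.

8.500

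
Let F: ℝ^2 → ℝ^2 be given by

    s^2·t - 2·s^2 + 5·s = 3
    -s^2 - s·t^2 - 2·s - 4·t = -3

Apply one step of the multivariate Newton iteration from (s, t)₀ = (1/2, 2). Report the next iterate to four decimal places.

(0.6792, 0.4159)

At (1/2, 2): F = (-0.5000, -8.2500).
Jacobian J = [[2·s·t - 4·s + 5, s^2], [-2·s - t^2 - 2, -2·s·t - 4]].
At the point, J = [[5.0000, 0.2500], [-7.0000, -6.0000]] (det J = -28.2500).
Solving J·Δ = −F gives Δ = (0.1792, -1.5841).
Then the next iterate is (s, t)₁ = (0.6792, 0.4159).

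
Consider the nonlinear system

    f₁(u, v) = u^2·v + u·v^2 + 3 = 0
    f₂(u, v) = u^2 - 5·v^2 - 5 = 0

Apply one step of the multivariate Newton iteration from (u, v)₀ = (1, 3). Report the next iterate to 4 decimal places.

At (1, 3): F = (15.0000, -49.0000).
Jacobian J = [[2·u·v + v^2, u^2 + 2·u·v], [2·u, -10·v]].
At the point, J = [[15.0000, 7.0000], [2.0000, -30.0000]] (det J = -464.0000).
Solving J·Δ = −F gives Δ = (-0.2306, -1.6487).
Then the next iterate is (u, v)₁ = (0.7694, 1.3513).

(0.7694, 1.3513)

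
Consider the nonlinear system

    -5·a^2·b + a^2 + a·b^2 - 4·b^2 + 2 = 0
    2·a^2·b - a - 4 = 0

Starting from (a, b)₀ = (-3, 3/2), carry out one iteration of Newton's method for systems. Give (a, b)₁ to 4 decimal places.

(-2.1877, 0.9130)

At (-3, 3/2): F = (-72.2500, 26.0000).
Jacobian J = [[-10·a·b + 2·a + b^2, -5·a^2 + 2·a·b - 8·b], [4·a·b - 1, 2·a^2]].
At the point, J = [[41.2500, -66.0000], [-19.0000, 18.0000]] (det J = -511.5000).
Solving J·Δ = −F gives Δ = (0.8123, -0.5870).
Then the next iterate is (a, b)₁ = (-2.1877, 0.9130).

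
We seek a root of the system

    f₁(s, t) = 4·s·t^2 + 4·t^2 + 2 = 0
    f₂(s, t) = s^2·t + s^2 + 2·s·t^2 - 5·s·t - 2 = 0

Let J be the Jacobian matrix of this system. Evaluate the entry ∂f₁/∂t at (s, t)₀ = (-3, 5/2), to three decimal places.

-40.000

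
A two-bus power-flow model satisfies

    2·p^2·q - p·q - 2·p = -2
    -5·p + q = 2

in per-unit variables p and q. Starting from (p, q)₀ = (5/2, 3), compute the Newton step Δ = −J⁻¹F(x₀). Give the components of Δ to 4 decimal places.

(-1.8933, 2.0333)

At (5/2, 3): F = (27.0000, -11.5000).
Jacobian J = [[4·p·q - q - 2, 2·p^2 - p], [-5, 1]].
At the point, J = [[25.0000, 10.0000], [-5.0000, 1.0000]] (det J = 75.0000).
Solving J·Δ = −F gives Δ = (-1.8933, 2.0333).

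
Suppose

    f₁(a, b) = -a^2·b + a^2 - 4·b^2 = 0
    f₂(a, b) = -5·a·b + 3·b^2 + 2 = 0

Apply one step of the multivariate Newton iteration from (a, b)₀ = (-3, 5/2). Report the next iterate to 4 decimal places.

(2.7757, 2.9649)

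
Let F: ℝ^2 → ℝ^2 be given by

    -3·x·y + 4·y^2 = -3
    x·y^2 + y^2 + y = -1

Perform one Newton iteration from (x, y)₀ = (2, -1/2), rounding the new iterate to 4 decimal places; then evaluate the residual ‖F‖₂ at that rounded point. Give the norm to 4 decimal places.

At (2, -1/2): F = (7.0000, 1.2500).
Jacobian J = [[-3·y, -3·x + 8·y], [y^2, 2·x·y + 2·y + 1]].
At the point, J = [[1.5000, -10.0000], [0.2500, -2.0000]] (det J = -0.5000).
Solving J·Δ = −F gives Δ = (-3.0000, 0.2500).
Then the next iterate is (x, y)₁ = (-1.0000, -0.2500).
Re-evaluating at (-1.0000, -0.2500): F = (2.5000, 0.7500), so ‖F‖₂ = 2.6101.

2.6101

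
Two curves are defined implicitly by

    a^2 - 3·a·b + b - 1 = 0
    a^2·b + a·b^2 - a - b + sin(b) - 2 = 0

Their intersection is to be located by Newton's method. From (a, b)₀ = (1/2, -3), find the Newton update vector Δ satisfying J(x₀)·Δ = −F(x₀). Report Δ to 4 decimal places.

At (1/2, -3): F = (0.7500, 4.108880).
Jacobian J = [[2·a - 3·b, -3·a + 1], [2·a·b + b^2 - 1, a^2 + 2·a·b + cos(b) - 1]].
At the point, J = [[10.0000, -0.5000], [5.0000, -4.739992]] (det J = -44.899925).
Solving J·Δ = −F gives Δ = (-0.0334, 0.8316).

(-0.0334, 0.8316)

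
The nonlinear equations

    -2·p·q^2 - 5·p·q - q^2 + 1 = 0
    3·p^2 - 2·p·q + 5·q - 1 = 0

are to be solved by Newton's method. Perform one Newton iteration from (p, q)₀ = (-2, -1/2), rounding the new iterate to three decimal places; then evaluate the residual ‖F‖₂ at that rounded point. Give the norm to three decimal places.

1.554

At (-2, -1/2): F = (-3.250, 6.500).
Jacobian J = [[-2·q^2 - 5·q, -4·p·q - 5·p - 2·q], [6·p - 2·q, -2·p + 5]].
At the point, J = [[2.000, 7.000], [-11.000, 9.000]] (det J = 95.000).
Solving J·Δ = −F gives Δ = (0.787, 0.239).
Then the next iterate is (p, q)₁ = (-1.213, -0.261).
Re-evaluating at (-1.213, -0.261): F = (-0.48582, 1.47592), so ‖F‖₂ = 1.554.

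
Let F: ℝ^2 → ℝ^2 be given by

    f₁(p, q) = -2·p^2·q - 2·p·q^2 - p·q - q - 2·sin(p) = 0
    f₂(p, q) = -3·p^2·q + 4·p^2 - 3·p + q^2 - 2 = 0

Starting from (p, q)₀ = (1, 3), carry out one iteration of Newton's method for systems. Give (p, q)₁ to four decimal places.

(0.6421, 1.7822)

At (1, 3): F = (-31.682942, -1.0000).
Jacobian J = [[-4·p·q - 2·q^2 - q - 2·cos(p), -2·p^2 - 4·p·q - p - 1], [-6·p·q + 8·p - 3, -3·p^2 + 2·q]].
At the point, J = [[-34.080605, -16.0000], [-13.0000, 3.0000]] (det J = -310.241814).
Solving J·Δ = −F gives Δ = (-0.3579, -1.2178).
Then the next iterate is (p, q)₁ = (0.6421, 1.7822).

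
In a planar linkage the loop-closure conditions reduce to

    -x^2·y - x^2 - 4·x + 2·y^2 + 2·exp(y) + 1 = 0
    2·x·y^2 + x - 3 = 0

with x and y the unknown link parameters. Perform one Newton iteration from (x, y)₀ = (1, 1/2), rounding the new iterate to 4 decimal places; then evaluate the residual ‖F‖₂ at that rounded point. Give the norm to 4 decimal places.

1.3864

At (1, 1/2): F = (-0.702557, -1.5000).
Jacobian J = [[-2·x·y - 2·x - 4, -x^2 + 4·y + 2·exp(y)], [2·y^2 + 1, 4·x·y]].
At the point, J = [[-7.0000, 4.297443], [1.5000, 2.0000]] (det J = -20.446164).
Solving J·Δ = −F gives Δ = (0.2466, 0.5651).
Then the next iterate is (x, y)₁ = (1.2466, 1.0651).
Re-evaluating at (1.2466, 1.0651): F = (0.875545, 1.074981), so ‖F‖₂ = 1.3864.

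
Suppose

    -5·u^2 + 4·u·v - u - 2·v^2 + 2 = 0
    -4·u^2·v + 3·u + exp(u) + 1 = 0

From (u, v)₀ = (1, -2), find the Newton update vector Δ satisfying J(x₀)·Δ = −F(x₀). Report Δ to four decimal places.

(-0.5233, 0.8380)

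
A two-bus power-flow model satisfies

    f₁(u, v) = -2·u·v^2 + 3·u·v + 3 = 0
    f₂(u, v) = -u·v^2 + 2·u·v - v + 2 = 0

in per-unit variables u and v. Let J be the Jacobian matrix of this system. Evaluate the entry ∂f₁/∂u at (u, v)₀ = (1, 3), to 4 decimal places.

-9.0000

∂f₁/∂u = -2·v^2 + 3·v.
At (1, 3) this is -9.0000.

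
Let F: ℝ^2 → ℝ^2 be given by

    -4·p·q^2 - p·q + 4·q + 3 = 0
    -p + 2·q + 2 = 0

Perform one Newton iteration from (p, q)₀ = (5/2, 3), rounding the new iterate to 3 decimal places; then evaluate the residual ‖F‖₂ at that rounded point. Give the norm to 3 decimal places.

6.618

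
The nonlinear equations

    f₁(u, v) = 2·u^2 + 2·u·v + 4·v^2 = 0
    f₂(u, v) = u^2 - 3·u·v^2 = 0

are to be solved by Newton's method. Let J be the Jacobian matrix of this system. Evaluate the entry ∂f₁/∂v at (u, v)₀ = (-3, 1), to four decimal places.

∂f₁/∂v = 2·u + 8·v.
At (-3, 1) this is 2.0000.

2.0000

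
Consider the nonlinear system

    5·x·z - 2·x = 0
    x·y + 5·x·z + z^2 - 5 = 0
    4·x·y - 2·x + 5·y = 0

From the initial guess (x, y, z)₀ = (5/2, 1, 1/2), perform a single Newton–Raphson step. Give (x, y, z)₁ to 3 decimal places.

(2.126, 0.383, 0.415)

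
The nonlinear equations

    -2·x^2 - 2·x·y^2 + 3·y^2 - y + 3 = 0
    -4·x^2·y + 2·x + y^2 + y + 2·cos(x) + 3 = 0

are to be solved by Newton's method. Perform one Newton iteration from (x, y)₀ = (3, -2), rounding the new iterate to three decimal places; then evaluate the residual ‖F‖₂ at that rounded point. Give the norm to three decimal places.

At (3, -2): F = (-25.000, 81.02002).
Jacobian J = [[-4·x - 2·y^2, -4·x·y + 6·y - 1], [-8·x·y - 2·sin(x) + 2, -4·x^2 + 2·y + 1]].
At the point, J = [[-20.000, 11.000], [49.71776, -39.000]] (det J = 233.10464).
Solving J·Δ = −F gives Δ = (-0.359, 1.619).
Then the next iterate is (x, y)₁ = (2.641, -0.381).
Re-evaluating at (2.641, -0.381): F = (-10.90002, 16.92128), so ‖F‖₂ = 20.128.

20.128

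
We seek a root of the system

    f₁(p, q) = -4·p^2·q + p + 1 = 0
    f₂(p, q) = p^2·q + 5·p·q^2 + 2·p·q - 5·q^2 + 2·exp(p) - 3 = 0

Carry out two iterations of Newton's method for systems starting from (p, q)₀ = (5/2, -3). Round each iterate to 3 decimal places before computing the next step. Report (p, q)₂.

(0.953, 0.134)

At (5/2, -3): F = (78.500, 55.11499).
Jacobian J = [[-8·p·q + 1, -4·p^2], [2·p·q + 5·q^2 + 2·q + 2·exp(p), p^2 + 10·p·q + 2·p - 10·q]].
At the point, J = [[61.000, -25.000], [48.36499, -33.750]] (det J = -849.62530).
Solving J·Δ = −F gives Δ = (-1.497, -0.512).
Then the next iterate is (p, q)₁ = (1.003, -3.512).
Round to (1.003, -3.512) and repeat: F = (16.13541, -7.94027), J = [[29.18029, -4.02404], [53.05455, 2.90665]].
Δ = (-0.050, 3.646), so (p, q)₂ = (0.953, 0.134).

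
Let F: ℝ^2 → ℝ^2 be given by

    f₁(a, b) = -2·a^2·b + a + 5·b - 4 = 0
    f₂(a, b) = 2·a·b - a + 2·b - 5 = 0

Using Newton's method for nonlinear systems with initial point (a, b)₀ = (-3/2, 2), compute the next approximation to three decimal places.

At (-3/2, 2): F = (-4.500, -5.500).
Jacobian J = [[-4·a·b + 1, -2·a^2 + 5], [2·b - 1, 2·a + 2]].
At the point, J = [[13.000, 0.500], [3.000, -1.000]] (det J = -14.500).
Solving J·Δ = −F gives Δ = (0.500, -4.000).
Then the next iterate is (a, b)₁ = (-1.000, -2.000).

(-1.000, -2.000)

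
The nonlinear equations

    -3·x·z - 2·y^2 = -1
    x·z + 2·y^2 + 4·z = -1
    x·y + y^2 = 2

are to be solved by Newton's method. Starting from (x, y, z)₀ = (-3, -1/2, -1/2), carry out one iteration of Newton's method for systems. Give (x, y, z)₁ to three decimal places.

(1.071, -1.071, -0.607)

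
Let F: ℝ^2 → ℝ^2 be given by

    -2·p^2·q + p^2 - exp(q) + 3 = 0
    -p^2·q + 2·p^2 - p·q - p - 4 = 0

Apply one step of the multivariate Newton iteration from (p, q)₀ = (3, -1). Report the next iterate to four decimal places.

(2.4166, 0.0415)

At (3, -1): F = (29.632121, 23.0000).
Jacobian J = [[-4·p·q + 2·p, -2·p^2 - exp(q)], [-2·p·q + 4·p - q - 1, -p^2 - p]].
At the point, J = [[18.0000, -18.367879], [18.0000, -12.0000]] (det J = 114.621830).
Solving J·Δ = −F gives Δ = (-0.5834, 1.0415).
Then the next iterate is (p, q)₁ = (2.4166, 0.0415).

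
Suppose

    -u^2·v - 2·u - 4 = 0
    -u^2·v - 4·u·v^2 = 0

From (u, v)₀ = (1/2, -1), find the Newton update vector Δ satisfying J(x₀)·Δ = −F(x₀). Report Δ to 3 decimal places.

(-4.056, -2.778)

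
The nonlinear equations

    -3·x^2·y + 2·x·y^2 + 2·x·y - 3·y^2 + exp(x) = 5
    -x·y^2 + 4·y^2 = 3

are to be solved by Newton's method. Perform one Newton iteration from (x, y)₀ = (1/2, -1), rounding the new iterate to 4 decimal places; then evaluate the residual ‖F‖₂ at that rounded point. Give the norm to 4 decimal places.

8.8286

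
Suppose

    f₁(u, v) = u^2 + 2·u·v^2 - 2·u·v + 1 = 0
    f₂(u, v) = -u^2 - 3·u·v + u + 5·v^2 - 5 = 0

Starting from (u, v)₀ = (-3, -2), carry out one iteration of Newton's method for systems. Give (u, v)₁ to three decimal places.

(-1.386, -1.456)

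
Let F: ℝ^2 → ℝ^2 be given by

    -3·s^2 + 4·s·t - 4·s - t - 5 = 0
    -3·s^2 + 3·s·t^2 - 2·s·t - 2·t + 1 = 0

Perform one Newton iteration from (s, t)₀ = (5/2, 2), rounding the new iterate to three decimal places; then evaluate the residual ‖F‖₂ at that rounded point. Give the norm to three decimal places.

6.530

At (5/2, 2): F = (-15.750, -1.750).
Jacobian J = [[-6·s + 4·t - 4, 4·s - 1], [-6·s + 3·t^2 - 2·t, 6·s·t - 2·s - 2]].
At the point, J = [[-11.000, 9.000], [-7.000, 23.000]] (det J = -190.000).
Solving J·Δ = −F gives Δ = (-1.824, -0.479).
Then the next iterate is (s, t)₁ = (0.676, 1.521).
Re-evaluating at (0.676, 1.521): F = (-6.48314, -0.77766), so ‖F‖₂ = 6.530.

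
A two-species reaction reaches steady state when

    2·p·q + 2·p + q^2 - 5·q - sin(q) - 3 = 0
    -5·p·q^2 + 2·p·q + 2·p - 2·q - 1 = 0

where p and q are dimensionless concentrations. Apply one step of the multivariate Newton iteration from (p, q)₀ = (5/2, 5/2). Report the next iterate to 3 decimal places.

At (5/2, 5/2): F = (7.65153, -66.625).
Jacobian J = [[2·q + 2, 2·p + 2·q - cos(q) - 5], [-5·q^2 + 2·q + 2, -10·p·q + 2·p - 2]].
At the point, J = [[7.000, 5.80114], [-24.250, -59.500]] (det J = -275.82227).
Solving J·Δ = −F gives Δ = (-0.249, -1.018).
Then the next iterate is (p, q)₁ = (2.251, 1.482).

(2.251, 1.482)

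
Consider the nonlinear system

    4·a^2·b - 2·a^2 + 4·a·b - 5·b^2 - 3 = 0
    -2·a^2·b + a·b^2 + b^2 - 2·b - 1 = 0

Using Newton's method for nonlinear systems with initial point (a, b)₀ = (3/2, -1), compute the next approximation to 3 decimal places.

At (3/2, -1): F = (-27.500, 8.000).
Jacobian J = [[8·a·b - 4·a + 4·b, 4·a^2 + 4·a - 10·b], [-4·a·b + b^2, -2·a^2 + 2·a·b + 2·b - 2]].
At the point, J = [[-22.000, 25.000], [7.000, -11.500]] (det J = 78.000).
Solving J·Δ = −F gives Δ = (-1.490, -0.212).
Then the next iterate is (a, b)₁ = (0.010, -1.212).

(0.010, -1.212)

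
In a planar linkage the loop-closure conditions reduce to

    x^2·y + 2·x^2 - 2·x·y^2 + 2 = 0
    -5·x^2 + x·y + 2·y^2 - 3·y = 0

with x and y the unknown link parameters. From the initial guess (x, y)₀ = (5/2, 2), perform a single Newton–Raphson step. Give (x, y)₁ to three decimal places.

At (5/2, 2): F = (7.000, -24.250).
Jacobian J = [[2·x·y + 4·x - 2·y^2, x^2 - 4·x·y], [-10·x + y, x + 4·y - 3]].
At the point, J = [[12.000, -13.750], [-23.000, 7.500]] (det J = -226.250).
Solving J·Δ = −F gives Δ = (-1.242, -0.575).
Then the next iterate is (x, y)₁ = (1.258, 1.425).

(1.258, 1.425)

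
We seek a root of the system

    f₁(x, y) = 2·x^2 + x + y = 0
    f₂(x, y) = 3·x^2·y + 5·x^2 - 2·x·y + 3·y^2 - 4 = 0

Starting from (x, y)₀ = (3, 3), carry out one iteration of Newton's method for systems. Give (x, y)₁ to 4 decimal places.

At (3, 3): F = (24.0000, 131.0000).
Jacobian J = [[4·x + 1, 1], [6·x·y + 10·x - 2·y, 3·x^2 - 2·x + 6·y]].
At the point, J = [[13.0000, 1.0000], [78.0000, 39.0000]] (det J = 429.0000).
Solving J·Δ = −F gives Δ = (-1.8765, 0.3939).
Then the next iterate is (x, y)₁ = (1.1235, 3.3939).

(1.1235, 3.3939)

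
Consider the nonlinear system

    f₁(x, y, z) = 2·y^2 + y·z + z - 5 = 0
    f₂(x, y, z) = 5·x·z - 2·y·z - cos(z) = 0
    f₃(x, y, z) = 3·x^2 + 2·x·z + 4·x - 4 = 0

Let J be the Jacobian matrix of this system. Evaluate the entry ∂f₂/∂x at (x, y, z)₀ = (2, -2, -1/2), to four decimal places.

-2.5000

∂f₂/∂x = 5·z.
At (2, -2, -1/2) this is -2.5000.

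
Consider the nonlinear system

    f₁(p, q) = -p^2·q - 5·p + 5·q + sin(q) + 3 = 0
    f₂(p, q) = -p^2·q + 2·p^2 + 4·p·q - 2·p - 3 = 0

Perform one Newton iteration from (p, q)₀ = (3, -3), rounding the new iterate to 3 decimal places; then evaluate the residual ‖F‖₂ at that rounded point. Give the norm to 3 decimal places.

0.010

At (3, -3): F = (-0.14112, 0.000).
Jacobian J = [[-2·p·q - 5, -p^2 + cos(q) + 5], [-2·p·q + 4·p + 4·q - 2, -p^2 + 4·p]].
At the point, J = [[13.000, -4.98999], [16.000, 3.000]] (det J = 118.83988).
Solving J·Δ = −F gives Δ = (0.004, -0.019).
Then the next iterate is (p, q)₁ = (3.004, -3.019).
Re-evaluating at (3.004, -3.019): F = (0.00622, 0.00723), so ‖F‖₂ = 0.010.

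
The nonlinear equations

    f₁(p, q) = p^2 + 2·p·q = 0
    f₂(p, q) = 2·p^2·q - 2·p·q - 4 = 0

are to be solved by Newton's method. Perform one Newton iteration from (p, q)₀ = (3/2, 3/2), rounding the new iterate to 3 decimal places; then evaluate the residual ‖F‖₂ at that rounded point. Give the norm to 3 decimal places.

65.142

At (3/2, 3/2): F = (6.750, -1.750).
Jacobian J = [[2·p + 2·q, 2·p], [4·p·q - 2·q, 2·p^2 - 2·p]].
At the point, J = [[6.000, 3.000], [6.000, 1.500]] (det J = -9.000).
Solving J·Δ = −F gives Δ = (1.708, -5.667).
Then the next iterate is (p, q)₁ = (3.208, -4.167).
Re-evaluating at (3.208, -4.167): F = (-16.44421, -63.03192), so ‖F‖₂ = 65.142.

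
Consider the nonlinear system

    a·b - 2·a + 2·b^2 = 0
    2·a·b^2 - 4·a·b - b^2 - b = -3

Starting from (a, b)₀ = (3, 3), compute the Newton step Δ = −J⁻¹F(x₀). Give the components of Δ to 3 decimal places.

At (3, 3): F = (21.000, 9.000).
Jacobian J = [[b - 2, a + 4·b], [2·b^2 - 4·b, 4·a·b - 4·a - 2·b - 1]].
At the point, J = [[1.000, 15.000], [6.000, 17.000]] (det J = -73.000).
Solving J·Δ = −F gives Δ = (3.041, -1.603).

(3.041, -1.603)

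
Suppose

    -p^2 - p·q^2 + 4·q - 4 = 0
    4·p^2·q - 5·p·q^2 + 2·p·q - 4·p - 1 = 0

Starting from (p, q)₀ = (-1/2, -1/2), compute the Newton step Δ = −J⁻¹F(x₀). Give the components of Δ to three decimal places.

(-0.740, 1.909)

At (-1/2, -1/2): F = (-6.125, 1.625).
Jacobian J = [[-2·p - q^2, -2·p·q + 4], [8·p·q - 5·q^2 + 2·q - 4, 4·p^2 - 10·p·q + 2·p]].
At the point, J = [[0.750, 3.500], [-4.250, -2.500]] (det J = 13.000).
Solving J·Δ = −F gives Δ = (-0.740, 1.909).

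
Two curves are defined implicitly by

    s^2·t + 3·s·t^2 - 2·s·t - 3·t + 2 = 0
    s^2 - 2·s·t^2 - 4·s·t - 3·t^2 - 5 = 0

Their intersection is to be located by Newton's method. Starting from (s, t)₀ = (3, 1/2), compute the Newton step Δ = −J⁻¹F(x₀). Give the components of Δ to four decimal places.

At (3, 1/2): F = (4.2500, -4.2500).
Jacobian J = [[2·s·t + 3·t^2 - 2·t, s^2 + 6·s·t - 2·s - 3], [2·s - 2·t^2 - 4·t, -4·s·t - 4·s - 6·t]].
At the point, J = [[2.7500, 9.0000], [3.5000, -21.0000]] (det J = -89.2500).
Solving J·Δ = −F gives Δ = (-0.5714, -0.2976).

(-0.5714, -0.2976)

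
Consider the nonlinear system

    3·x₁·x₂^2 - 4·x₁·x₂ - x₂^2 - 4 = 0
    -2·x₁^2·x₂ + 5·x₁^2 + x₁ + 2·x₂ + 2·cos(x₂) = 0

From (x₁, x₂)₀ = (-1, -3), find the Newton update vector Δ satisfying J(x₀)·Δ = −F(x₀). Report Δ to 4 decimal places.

(0.1189, 1.6915)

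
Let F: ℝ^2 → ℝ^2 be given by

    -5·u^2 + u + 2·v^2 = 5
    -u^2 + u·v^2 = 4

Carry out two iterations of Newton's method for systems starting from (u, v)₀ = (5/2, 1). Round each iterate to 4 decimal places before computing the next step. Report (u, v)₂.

(1.0144, 2.1872)

At (5/2, 1): F = (-31.7500, -7.7500).
Jacobian J = [[-10·u + 1, 4·v], [-2·u + v^2, 2·u·v]].
At the point, J = [[-24.0000, 4.0000], [-4.0000, 5.0000]] (det J = -104.0000).
Solving J·Δ = −F gives Δ = (-1.2284, 0.5673).
Then the next iterate is (u, v)₁ = (1.2716, 1.5673).
Round to (1.2716, 1.5673) and repeat: F = (-6.900374, -2.493371), J = [[-11.7160, 6.2692], [-0.086771, 3.985957]].
Δ = (-0.2572, 0.6199), so (u, v)₂ = (1.0144, 2.1872).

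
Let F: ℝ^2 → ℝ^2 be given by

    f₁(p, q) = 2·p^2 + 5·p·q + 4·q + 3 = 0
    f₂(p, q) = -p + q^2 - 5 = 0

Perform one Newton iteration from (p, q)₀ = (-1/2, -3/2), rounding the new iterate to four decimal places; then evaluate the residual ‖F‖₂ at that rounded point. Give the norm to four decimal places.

At (-1/2, -3/2): F = (1.2500, -2.2500).
Jacobian J = [[4·p + 5·q, 5·p + 4], [-1, 2·q]].
At the point, J = [[-9.5000, 1.5000], [-1.0000, -3.0000]] (det J = 30.0000).
Solving J·Δ = −F gives Δ = (0.0125, -0.7542).
Then the next iterate is (p, q)₁ = (-0.4875, -2.2542).
Re-evaluating at (-0.4875, -2.2542): F = (-0.046875, 0.568918), so ‖F‖₂ = 0.5708.

0.5708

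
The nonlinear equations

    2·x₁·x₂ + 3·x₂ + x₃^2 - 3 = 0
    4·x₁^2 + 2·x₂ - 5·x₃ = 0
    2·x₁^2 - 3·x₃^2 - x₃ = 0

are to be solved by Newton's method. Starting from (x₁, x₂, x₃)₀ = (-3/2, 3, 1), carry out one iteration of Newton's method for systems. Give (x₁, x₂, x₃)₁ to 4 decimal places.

(-1.0667, -0.1500, 0.7000)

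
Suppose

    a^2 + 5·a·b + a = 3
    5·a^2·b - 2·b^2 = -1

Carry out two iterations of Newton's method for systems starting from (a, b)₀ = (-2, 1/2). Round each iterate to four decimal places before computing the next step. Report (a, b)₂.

(-2.1916, -0.0330)

At (-2, 1/2): F = (-6.0000, 10.5000).
Jacobian J = [[2·a + 5·b + 1, 5·a], [10·a·b, 5·a^2 - 4·b]].
At the point, J = [[-0.5000, -10.0000], [-10.0000, 18.0000]] (det J = -109.0000).
Solving J·Δ = −F gives Δ = (-0.0275, -0.5986).
Then the next iterate is (a, b)₁ = (-2.0275, -0.0986).
Round to (-2.0275, -0.0986) and repeat: F = (0.082814, -1.046047), J = [[-3.5480, -10.1375], [1.999115, 20.948181]].
Δ = (-0.1641, 0.0656), so (a, b)₂ = (-2.1916, -0.0330).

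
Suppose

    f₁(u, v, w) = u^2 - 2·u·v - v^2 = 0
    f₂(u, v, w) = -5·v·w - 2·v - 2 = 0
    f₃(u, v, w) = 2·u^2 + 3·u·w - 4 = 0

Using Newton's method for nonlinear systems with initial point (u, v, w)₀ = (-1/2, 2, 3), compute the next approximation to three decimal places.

At (-1/2, 2, 3): F = (-1.750, -36.000, -8.000).
Jacobian J = [[2·u - 2·v, -2·u - 2·v, 0], [0, -5·w - 2, -5·v], [4·u + 3·w, 0, 3·u]].
At the point, J = [[-5.000, -3.000, 0.000], [0.000, -17.000, -10.000], [7.000, 0.000, -1.500]] (det J = 82.500).
Solving J·Δ = −F gives Δ = (1.486, -3.061, 1.603).
Then the next iterate is (u, v, w)₁ = (0.986, -1.061, 4.603).

(0.986, -1.061, 4.603)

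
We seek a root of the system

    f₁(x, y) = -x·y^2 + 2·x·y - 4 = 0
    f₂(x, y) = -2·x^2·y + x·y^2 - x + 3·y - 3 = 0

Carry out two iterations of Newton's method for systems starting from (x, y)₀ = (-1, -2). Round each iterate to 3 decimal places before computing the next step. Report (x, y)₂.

(-1.766, -0.809)

At (-1, -2): F = (4.000, -8.000).
Jacobian J = [[-y^2 + 2·y, -2·x·y + 2·x], [-4·x·y + y^2 - 1, -2·x^2 + 2·x·y + 3]].
At the point, J = [[-8.000, -6.000], [-5.000, 5.000]] (det J = -70.000).
Solving J·Δ = −F gives Δ = (-0.400, 1.200).
Then the next iterate is (x, y)₁ = (-1.400, -0.800).
Round to (-1.400, -0.800) and repeat: F = (-0.864, -1.760), J = [[-2.240, -5.040], [-4.840, 1.320]].
Δ = (-0.366, -0.009), so (x, y)₂ = (-1.766, -0.809).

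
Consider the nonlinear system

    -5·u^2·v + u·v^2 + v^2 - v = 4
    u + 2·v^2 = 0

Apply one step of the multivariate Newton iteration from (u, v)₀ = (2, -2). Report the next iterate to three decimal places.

At (2, -2): F = (50.000, 10.000).
Jacobian J = [[-10·u·v + v^2, -5·u^2 + 2·u·v + 2·v - 1], [1, 4·v]].
At the point, J = [[44.000, -33.000], [1.000, -8.000]] (det J = -319.000).
Solving J·Δ = −F gives Δ = (-0.219, 1.223).
Then the next iterate is (u, v)₁ = (1.781, -0.777).

(1.781, -0.777)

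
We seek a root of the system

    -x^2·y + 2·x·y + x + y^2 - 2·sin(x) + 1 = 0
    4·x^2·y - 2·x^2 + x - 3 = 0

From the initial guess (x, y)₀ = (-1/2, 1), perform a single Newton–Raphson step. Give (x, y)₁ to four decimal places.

At (-1/2, 1): F = (1.208851, -3.0000).
Jacobian J = [[-2·x·y + 2·y - 2·cos(x) + 1, -x^2 + 2·x + 2·y], [8·x·y - 4·x + 1, 4·x^2]].
At the point, J = [[2.244835, 0.7500], [-1.0000, 1.0000]] (det J = 2.994835).
Solving J·Δ = −F gives Δ = (-1.1549, 1.8451).
Then the next iterate is (x, y)₁ = (-1.6549, 2.8451).

(-1.6549, 2.8451)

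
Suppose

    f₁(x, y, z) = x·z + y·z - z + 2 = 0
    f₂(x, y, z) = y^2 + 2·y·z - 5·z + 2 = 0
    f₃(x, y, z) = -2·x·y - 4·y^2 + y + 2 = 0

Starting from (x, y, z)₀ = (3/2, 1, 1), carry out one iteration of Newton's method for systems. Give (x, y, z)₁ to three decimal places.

(-4.250, 1.750, 2.000)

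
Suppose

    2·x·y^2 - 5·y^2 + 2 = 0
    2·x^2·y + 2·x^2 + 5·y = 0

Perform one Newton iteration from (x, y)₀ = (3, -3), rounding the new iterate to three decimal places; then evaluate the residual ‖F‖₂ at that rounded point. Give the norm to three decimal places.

6.239

At (3, -3): F = (11.000, -51.000).
Jacobian J = [[2·y^2, 4·x·y - 10·y], [4·x·y + 4·x, 2·x^2 + 5]].
At the point, J = [[18.000, -6.000], [-24.000, 23.000]] (det J = 270.000).
Solving J·Δ = −F gives Δ = (0.196, 2.422).
Then the next iterate is (x, y)₁ = (3.196, -0.578).
Re-evaluating at (3.196, -0.578): F = (2.46504, 5.73097), so ‖F‖₂ = 6.239.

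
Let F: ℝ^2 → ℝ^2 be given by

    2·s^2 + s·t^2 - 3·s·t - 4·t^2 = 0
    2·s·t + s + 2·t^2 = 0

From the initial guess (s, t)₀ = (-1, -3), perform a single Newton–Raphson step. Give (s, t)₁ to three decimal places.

(-2.000, -1.000)

At (-1, -3): F = (-52.000, 23.000).
Jacobian J = [[4·s + t^2 - 3·t, 2·s·t - 3·s - 8·t], [2·t + 1, 2·s + 4·t]].
At the point, J = [[14.000, 33.000], [-5.000, -14.000]] (det J = -31.000).
Solving J·Δ = −F gives Δ = (-1.000, 2.000).
Then the next iterate is (s, t)₁ = (-2.000, -1.000).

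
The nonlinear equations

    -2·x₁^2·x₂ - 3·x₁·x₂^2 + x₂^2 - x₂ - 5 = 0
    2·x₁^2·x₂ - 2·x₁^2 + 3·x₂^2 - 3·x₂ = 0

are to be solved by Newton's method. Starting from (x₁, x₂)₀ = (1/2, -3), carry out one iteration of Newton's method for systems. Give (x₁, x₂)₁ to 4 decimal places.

At (1/2, -3): F = (-5.0000, 34.0000).
Jacobian J = [[-4·x₁·x₂ - 3·x₂^2, -2·x₁^2 - 6·x₁·x₂ + 2·x₂ - 1], [4·x₁·x₂ - 4·x₁, 2·x₁^2 + 6·x₂ - 3]].
At the point, J = [[-21.0000, 1.5000], [-8.0000, -20.5000]] (det J = 442.5000).
Solving J·Δ = −F gives Δ = (-0.1164, 1.7040).
Then the next iterate is (x₁, x₂)₁ = (0.3836, -1.2960).

(0.3836, -1.2960)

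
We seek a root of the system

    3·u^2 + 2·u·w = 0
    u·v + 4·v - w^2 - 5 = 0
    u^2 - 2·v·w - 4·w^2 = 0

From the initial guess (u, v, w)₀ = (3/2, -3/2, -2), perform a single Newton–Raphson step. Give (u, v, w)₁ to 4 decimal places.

At (3/2, -3/2, -2): F = (0.7500, -17.2500, -19.7500).
Jacobian J = [[6·u + 2·w, 0, 2·u], [v, u + 4, -2·w], [2·u, -2·w, -2·v - 8·w]].
At the point, J = [[5.0000, 0.0000, 3.0000], [-1.5000, 5.5000, 4.0000], [3.0000, 4.0000, 19.0000]] (det J = 375.0000).
Solving J·Δ = −F gives Δ = (-0.4940, 2.5847, 0.5733).
Then the next iterate is (u, v, w)₁ = (1.0060, 1.0847, -1.4267).

(1.0060, 1.0847, -1.4267)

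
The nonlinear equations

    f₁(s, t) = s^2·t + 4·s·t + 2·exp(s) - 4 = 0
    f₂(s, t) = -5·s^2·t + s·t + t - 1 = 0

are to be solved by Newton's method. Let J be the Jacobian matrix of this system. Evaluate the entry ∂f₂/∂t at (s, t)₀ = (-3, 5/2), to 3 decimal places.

∂f₂/∂t = -5·s^2 + s + 1.
At (-3, 5/2) this is -47.000.

-47.000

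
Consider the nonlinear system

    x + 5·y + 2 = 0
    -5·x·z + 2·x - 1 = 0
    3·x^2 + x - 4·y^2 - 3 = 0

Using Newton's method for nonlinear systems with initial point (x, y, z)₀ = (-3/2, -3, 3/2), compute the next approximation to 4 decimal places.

(1.3008, -0.6602, 2.5872)

At (-3/2, -3, 3/2): F = (-14.5000, 7.2500, -33.7500).
Jacobian J = [[1, 5, 0], [-5·z + 2, 0, -5·x], [6·x + 1, -8·y, 0]].
At the point, J = [[1.0000, 5.0000, 0.0000], [-5.5000, 0.0000, 7.5000], [-8.0000, 24.0000, 0.0000]] (det J = -480.0000).
Solving J·Δ = −F gives Δ = (2.8008, 2.3398, 1.0872).
Then the next iterate is (x, y, z)₁ = (1.3008, -0.6602, 2.5872).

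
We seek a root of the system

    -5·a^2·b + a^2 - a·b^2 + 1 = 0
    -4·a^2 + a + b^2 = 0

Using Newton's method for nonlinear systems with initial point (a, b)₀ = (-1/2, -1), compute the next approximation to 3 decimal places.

(-0.218, -0.545)

At (-1/2, -1): F = (3.000, -0.500).
Jacobian J = [[-10·a·b + 2·a - b^2, -5·a^2 - 2·a·b], [-8·a + 1, 2·b]].
At the point, J = [[-7.000, -2.250], [5.000, -2.000]] (det J = 25.250).
Solving J·Δ = −F gives Δ = (0.282, 0.455).
Then the next iterate is (a, b)₁ = (-0.218, -0.545).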